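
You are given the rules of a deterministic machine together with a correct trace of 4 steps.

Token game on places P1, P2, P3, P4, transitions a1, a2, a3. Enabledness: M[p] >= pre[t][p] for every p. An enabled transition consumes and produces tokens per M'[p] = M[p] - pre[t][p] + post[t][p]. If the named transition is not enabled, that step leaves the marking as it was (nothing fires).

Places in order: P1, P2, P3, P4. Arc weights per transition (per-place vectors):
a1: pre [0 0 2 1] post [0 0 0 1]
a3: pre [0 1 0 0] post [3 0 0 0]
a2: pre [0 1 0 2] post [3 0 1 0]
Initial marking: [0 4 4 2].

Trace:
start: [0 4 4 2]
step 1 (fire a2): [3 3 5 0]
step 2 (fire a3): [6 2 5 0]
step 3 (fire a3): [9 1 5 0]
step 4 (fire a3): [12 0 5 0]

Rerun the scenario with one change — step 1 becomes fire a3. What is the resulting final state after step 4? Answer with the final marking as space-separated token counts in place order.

(re-executing from step 1 with the substitution; state before step 1: [0 4 4 2])
step 1 (fire a3): [3 3 4 2]
step 2 (fire a3): [6 2 4 2]
step 3 (fire a3): [9 1 4 2]
step 4 (fire a3): [12 0 4 2]

12 0 4 2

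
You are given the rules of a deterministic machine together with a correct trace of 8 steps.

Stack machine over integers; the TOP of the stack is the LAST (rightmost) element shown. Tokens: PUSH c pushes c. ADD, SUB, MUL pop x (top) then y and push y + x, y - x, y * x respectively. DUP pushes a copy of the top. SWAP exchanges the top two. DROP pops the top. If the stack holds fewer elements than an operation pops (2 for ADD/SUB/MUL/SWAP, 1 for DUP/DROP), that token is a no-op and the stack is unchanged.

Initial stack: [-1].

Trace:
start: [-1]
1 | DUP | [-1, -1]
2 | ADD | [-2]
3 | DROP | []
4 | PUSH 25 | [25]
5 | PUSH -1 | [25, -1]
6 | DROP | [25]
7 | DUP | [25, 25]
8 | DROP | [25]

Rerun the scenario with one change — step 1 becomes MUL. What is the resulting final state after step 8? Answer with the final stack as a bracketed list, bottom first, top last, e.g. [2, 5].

[25]

(re-executing from step 1 with the substitution; state before step 1: [-1])
1 | MUL | [-1]
2 | ADD | [-1]
3 | DROP | []
4 | PUSH 25 | [25]
5 | PUSH -1 | [25, -1]
6 | DROP | [25]
7 | DUP | [25, 25]
8 | DROP | [25]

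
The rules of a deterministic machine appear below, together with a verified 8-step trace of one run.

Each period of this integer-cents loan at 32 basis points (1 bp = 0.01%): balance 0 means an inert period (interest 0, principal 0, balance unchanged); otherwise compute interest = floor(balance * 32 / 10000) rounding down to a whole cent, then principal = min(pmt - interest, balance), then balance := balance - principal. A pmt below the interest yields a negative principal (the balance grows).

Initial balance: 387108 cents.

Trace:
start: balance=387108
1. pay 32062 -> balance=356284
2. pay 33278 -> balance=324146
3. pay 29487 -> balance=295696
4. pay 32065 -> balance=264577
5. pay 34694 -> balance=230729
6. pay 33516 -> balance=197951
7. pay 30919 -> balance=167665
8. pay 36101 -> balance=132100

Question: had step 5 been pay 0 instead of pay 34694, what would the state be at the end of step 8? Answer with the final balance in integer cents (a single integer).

(re-executing from step 5 with the substitution; state before step 5: balance=264577)
5. pay 0 -> balance=265423
6. pay 33516 -> balance=232756
7. pay 30919 -> balance=202581
8. pay 36101 -> balance=167128

167128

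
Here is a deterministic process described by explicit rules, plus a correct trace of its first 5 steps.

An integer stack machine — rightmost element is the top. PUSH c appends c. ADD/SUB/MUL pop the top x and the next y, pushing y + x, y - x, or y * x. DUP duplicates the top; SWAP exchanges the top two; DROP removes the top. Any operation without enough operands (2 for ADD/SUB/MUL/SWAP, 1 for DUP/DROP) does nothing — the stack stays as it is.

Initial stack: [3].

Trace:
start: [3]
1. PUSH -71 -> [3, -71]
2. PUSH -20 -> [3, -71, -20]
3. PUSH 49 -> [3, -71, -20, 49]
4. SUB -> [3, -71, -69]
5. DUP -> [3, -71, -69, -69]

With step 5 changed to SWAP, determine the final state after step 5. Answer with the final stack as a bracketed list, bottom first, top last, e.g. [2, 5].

(re-executing from step 5 with the substitution; state before step 5: [3, -71, -69])
5. SWAP -> [3, -69, -71]

[3, -69, -71]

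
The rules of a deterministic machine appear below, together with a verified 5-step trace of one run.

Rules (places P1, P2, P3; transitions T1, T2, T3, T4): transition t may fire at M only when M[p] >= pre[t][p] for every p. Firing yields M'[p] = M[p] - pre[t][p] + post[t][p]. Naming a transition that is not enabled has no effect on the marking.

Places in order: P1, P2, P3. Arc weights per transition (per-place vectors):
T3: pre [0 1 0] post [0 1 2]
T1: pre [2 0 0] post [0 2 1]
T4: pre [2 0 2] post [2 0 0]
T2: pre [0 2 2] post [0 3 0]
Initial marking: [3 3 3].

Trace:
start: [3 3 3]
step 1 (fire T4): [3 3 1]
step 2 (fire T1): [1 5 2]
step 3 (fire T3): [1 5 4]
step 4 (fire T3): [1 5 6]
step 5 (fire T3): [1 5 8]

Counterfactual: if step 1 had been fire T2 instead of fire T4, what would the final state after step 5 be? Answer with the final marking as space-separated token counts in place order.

(re-executing from step 1 with the substitution; state before step 1: [3 3 3])
step 1 (fire T2): [3 4 1]
step 2 (fire T1): [1 6 2]
step 3 (fire T3): [1 6 4]
step 4 (fire T3): [1 6 6]
step 5 (fire T3): [1 6 8]

1 6 8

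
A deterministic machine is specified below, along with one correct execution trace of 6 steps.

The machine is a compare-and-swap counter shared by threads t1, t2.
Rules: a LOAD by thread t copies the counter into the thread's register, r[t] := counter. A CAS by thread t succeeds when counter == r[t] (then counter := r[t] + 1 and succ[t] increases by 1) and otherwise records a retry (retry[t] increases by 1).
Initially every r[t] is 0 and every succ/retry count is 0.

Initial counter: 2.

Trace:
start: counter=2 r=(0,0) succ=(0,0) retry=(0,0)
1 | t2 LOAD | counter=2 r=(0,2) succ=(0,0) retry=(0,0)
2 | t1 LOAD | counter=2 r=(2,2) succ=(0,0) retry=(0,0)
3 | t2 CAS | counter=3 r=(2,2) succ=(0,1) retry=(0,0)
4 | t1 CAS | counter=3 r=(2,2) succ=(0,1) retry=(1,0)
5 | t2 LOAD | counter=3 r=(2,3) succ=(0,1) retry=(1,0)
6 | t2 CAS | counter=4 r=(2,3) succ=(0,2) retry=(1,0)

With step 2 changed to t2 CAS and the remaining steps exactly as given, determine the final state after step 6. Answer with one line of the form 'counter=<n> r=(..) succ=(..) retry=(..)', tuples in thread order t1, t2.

(re-executing from step 2 with the substitution; state before step 2: counter=2 r=(0,2) succ=(0,0) retry=(0,0))
2 | t2 CAS | counter=3 r=(0,2) succ=(0,1) retry=(0,0)
3 | t2 CAS | counter=3 r=(0,2) succ=(0,1) retry=(0,1)
4 | t1 CAS | counter=3 r=(0,2) succ=(0,1) retry=(1,1)
5 | t2 LOAD | counter=3 r=(0,3) succ=(0,1) retry=(1,1)
6 | t2 CAS | counter=4 r=(0,3) succ=(0,2) retry=(1,1)

counter=4 r=(0,3) succ=(0,2) retry=(1,1)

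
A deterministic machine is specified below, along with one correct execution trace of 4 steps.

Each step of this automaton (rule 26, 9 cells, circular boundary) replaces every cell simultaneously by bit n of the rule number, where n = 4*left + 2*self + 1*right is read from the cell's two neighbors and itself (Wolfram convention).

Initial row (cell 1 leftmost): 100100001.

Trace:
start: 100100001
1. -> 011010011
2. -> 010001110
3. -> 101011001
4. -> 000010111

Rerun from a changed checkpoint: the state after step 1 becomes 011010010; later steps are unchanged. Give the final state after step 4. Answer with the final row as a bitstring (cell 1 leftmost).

state after step 1 := 011010010
2. -> 110001101
3. -> 001011001
4. -> 110010110

110010110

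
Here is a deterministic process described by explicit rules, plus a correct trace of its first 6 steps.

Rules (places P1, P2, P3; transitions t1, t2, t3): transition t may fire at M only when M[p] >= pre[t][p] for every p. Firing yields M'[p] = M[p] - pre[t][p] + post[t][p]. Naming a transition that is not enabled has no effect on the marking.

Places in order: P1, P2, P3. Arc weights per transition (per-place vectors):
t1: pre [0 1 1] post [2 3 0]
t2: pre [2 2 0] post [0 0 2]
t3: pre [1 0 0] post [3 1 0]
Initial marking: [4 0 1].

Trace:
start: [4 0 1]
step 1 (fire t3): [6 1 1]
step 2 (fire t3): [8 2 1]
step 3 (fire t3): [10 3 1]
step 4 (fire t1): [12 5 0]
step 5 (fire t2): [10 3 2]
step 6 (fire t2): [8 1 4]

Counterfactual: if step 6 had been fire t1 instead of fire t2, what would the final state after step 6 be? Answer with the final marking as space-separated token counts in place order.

12 5 1

(re-executing from step 6 with the substitution; state before step 6: [10 3 2])
step 6 (fire t1): [12 5 1]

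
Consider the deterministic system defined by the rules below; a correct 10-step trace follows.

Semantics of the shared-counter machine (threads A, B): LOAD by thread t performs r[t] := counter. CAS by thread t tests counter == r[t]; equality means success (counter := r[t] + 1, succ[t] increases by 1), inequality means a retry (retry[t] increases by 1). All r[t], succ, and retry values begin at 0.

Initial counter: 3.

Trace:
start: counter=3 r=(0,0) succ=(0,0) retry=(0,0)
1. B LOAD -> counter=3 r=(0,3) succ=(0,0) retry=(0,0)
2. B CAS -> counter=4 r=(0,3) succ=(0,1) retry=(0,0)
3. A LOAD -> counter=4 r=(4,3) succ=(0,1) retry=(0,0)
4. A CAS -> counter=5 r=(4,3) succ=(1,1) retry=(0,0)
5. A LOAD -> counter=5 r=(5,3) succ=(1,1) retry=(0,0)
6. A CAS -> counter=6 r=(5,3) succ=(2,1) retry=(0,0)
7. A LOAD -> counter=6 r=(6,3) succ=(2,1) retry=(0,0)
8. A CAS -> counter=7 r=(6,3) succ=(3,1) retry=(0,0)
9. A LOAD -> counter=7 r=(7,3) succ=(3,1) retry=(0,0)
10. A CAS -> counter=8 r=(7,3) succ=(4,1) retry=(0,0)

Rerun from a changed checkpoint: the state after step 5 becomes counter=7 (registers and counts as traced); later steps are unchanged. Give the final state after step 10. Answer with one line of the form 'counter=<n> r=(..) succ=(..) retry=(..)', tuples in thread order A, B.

state after step 5 := counter=7 r=(5,3) succ=(1,1) retry=(0,0)
6. A CAS -> counter=7 r=(5,3) succ=(1,1) retry=(1,0)
7. A LOAD -> counter=7 r=(7,3) succ=(1,1) retry=(1,0)
8. A CAS -> counter=8 r=(7,3) succ=(2,1) retry=(1,0)
9. A LOAD -> counter=8 r=(8,3) succ=(2,1) retry=(1,0)
10. A CAS -> counter=9 r=(8,3) succ=(3,1) retry=(1,0)

counter=9 r=(8,3) succ=(3,1) retry=(1,0)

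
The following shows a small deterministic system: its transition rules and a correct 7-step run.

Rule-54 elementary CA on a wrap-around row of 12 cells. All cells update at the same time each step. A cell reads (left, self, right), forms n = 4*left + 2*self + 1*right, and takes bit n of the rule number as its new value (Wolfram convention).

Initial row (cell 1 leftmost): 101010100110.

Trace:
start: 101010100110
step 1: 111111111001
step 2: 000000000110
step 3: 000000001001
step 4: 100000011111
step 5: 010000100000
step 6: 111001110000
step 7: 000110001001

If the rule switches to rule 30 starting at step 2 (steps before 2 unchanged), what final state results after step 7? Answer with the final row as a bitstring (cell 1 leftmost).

(re-executing steps 2..7 under rule 30; state before step 2: 111111111001)
step 2: 000000000111
step 3: 100000001100
step 4: 110000011011
step 5: 001000110010
step 6: 011101101111
step 7: 010001001000

010001001000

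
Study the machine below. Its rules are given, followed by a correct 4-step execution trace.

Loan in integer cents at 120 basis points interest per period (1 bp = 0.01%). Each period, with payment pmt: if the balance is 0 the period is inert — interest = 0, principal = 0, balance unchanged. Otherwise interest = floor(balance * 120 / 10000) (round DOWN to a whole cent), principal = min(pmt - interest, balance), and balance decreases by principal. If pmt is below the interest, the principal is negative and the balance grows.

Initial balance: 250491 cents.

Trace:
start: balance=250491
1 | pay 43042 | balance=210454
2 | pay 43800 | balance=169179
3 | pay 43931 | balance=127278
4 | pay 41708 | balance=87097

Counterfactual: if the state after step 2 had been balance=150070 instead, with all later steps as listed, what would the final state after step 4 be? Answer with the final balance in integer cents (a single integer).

state after step 2 := balance=150070
3 | pay 43931 | balance=107939
4 | pay 41708 | balance=67526

67526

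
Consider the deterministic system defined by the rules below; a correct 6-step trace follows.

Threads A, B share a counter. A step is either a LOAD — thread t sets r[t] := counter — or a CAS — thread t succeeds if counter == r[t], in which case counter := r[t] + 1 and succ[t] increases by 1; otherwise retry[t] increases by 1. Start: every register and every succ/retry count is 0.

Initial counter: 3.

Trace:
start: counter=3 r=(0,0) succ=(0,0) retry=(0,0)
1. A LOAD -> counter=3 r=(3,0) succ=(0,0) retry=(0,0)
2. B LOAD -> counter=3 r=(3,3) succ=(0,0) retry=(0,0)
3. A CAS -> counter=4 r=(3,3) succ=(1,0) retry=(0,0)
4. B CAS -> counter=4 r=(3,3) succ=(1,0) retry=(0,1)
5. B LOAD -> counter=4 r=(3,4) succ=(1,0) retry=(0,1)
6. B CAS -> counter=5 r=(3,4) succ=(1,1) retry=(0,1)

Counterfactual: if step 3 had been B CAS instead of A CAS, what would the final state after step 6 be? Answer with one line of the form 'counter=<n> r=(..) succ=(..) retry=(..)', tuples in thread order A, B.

(re-executing from step 3 with the substitution; state before step 3: counter=3 r=(3,3) succ=(0,0) retry=(0,0))
3. B CAS -> counter=4 r=(3,3) succ=(0,1) retry=(0,0)
4. B CAS -> counter=4 r=(3,3) succ=(0,1) retry=(0,1)
5. B LOAD -> counter=4 r=(3,4) succ=(0,1) retry=(0,1)
6. B CAS -> counter=5 r=(3,4) succ=(0,2) retry=(0,1)

counter=5 r=(3,4) succ=(0,2) retry=(0,1)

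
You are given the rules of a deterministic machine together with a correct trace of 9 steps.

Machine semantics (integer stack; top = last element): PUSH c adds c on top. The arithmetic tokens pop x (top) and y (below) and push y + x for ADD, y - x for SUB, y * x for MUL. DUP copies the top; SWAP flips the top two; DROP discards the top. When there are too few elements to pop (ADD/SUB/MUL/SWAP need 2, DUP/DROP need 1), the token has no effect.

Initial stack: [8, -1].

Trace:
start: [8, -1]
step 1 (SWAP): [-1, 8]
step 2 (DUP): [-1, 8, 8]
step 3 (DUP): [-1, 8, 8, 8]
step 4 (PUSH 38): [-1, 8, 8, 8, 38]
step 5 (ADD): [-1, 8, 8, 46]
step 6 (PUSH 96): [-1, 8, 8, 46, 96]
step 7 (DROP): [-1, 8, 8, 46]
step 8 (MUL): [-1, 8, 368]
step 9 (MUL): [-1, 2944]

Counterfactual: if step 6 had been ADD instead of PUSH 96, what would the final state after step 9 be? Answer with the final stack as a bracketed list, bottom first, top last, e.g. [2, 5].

(re-executing from step 6 with the substitution; state before step 6: [-1, 8, 8, 46])
step 6 (ADD): [-1, 8, 54]
step 7 (DROP): [-1, 8]
step 8 (MUL): [-8]
step 9 (MUL): [-8]

[-8]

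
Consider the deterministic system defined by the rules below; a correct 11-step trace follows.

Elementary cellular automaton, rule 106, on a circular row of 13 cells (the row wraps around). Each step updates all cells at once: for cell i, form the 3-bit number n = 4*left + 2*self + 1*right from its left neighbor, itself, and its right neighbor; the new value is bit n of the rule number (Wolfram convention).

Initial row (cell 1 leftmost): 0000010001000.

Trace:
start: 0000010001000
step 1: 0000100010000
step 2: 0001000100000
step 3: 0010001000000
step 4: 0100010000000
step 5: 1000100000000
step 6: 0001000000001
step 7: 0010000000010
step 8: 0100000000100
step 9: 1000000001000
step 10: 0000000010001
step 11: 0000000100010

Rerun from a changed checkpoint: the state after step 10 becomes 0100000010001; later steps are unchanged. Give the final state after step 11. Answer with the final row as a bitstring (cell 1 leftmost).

state after step 10 := 0100000010001
step 11: 1000000100010

1000000100010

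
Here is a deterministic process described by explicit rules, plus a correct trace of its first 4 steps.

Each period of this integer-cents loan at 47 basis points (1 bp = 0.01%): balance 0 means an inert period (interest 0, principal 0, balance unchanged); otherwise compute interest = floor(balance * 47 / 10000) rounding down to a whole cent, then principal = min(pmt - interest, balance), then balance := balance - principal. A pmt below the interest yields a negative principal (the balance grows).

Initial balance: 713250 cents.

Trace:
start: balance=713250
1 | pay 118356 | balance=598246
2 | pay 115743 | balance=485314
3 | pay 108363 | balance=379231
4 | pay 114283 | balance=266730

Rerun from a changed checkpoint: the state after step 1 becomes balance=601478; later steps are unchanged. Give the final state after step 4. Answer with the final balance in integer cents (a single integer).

270008

state after step 1 := balance=601478
2 | pay 115743 | balance=488561
3 | pay 108363 | balance=382494
4 | pay 114283 | balance=270008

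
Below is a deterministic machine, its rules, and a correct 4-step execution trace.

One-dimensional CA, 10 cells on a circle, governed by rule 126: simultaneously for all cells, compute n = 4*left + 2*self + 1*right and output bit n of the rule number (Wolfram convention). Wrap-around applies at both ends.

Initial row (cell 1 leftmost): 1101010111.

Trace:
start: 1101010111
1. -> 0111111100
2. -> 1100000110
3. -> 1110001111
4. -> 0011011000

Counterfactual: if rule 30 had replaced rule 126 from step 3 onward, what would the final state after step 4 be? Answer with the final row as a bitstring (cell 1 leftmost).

1011011011

(re-executing steps 3..4 under rule 30; state before step 3: 1100000110)
3. -> 1010001100
4. -> 1011011011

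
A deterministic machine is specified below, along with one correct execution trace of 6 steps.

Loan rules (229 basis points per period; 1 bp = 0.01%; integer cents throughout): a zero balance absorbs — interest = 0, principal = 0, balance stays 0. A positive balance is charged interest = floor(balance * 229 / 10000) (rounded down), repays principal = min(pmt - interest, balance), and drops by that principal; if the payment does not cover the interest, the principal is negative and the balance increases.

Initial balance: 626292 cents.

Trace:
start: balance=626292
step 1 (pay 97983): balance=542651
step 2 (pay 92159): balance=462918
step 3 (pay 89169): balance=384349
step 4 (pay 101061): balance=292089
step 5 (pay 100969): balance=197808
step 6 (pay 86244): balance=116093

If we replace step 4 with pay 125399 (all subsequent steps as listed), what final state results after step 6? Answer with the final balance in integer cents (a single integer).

90628

(re-executing from step 4 with the substitution; state before step 4: balance=384349)
step 4 (pay 125399): balance=267751
step 5 (pay 100969): balance=172913
step 6 (pay 86244): balance=90628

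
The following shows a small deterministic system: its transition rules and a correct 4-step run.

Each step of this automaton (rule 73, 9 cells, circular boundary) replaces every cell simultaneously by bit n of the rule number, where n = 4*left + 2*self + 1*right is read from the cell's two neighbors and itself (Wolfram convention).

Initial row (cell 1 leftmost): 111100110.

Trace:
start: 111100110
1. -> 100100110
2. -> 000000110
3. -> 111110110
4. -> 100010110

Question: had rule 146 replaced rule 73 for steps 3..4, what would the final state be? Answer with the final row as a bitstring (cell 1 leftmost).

(re-executing steps 3..4 under rule 146; state before step 3: 000000110)
3. -> 000001001
4. -> 100010110

100010110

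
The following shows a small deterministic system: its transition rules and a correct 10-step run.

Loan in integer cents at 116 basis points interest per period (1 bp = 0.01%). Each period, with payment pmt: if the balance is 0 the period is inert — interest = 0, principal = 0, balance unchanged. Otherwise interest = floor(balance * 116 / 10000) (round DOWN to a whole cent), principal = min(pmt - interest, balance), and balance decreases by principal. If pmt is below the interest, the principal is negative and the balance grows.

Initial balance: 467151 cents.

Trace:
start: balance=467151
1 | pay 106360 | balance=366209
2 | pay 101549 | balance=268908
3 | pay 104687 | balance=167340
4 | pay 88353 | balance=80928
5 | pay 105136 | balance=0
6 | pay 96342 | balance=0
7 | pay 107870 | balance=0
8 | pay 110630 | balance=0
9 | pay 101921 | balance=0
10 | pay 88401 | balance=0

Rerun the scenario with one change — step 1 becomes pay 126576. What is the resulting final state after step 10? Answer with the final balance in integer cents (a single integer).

(re-executing from step 1 with the substitution; state before step 1: balance=467151)
1 | pay 126576 | balance=345993
2 | pay 101549 | balance=248457
3 | pay 104687 | balance=146652
4 | pay 88353 | balance=60000
5 | pay 105136 | balance=0
6 | pay 96342 | balance=0
7 | pay 107870 | balance=0
8 | pay 110630 | balance=0
9 | pay 101921 | balance=0
10 | pay 88401 | balance=0

0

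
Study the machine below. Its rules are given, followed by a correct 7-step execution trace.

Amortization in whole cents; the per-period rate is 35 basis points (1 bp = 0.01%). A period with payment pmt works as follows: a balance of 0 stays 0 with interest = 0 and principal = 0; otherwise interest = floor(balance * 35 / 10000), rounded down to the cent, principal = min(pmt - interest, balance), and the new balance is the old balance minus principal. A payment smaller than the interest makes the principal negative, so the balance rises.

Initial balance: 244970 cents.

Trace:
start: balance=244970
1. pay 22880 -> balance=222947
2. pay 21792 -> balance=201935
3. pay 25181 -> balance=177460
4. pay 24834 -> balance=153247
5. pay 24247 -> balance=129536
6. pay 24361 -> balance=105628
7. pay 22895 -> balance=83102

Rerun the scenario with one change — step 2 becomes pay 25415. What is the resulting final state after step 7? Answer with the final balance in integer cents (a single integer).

(re-executing from step 2 with the substitution; state before step 2: balance=222947)
2. pay 25415 -> balance=198312
3. pay 25181 -> balance=173825
4. pay 24834 -> balance=149599
5. pay 24247 -> balance=125875
6. pay 24361 -> balance=101954
7. pay 22895 -> balance=79415

79415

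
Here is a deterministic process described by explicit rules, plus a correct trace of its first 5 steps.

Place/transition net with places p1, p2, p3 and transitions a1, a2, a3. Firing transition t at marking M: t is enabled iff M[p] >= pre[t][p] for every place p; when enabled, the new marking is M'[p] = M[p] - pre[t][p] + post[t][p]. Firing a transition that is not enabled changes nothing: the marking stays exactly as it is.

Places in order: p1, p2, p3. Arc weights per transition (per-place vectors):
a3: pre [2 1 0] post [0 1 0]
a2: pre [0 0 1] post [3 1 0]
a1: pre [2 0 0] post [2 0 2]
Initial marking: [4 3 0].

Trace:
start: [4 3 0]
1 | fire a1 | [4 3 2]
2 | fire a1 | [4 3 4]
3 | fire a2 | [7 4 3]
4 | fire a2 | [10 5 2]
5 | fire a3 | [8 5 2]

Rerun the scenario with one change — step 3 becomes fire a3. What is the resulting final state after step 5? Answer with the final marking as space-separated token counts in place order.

3 4 3

(re-executing from step 3 with the substitution; state before step 3: [4 3 4])
3 | fire a3 | [2 3 4]
4 | fire a2 | [5 4 3]
5 | fire a3 | [3 4 3]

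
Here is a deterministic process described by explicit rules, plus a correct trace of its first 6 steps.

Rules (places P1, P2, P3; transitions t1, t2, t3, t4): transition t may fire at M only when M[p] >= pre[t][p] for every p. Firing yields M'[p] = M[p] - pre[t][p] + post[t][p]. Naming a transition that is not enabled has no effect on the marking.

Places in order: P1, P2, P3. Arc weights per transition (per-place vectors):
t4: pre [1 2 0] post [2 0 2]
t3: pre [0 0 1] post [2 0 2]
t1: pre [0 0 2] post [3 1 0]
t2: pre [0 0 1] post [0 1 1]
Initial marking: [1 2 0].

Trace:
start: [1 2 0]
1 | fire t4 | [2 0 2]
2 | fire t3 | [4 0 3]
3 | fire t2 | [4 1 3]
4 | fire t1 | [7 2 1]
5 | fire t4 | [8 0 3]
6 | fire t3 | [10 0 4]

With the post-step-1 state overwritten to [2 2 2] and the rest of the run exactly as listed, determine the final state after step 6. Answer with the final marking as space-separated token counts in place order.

10 2 4

state after step 1 := [2 2 2]
2 | fire t3 | [4 2 3]
3 | fire t2 | [4 3 3]
4 | fire t1 | [7 4 1]
5 | fire t4 | [8 2 3]
6 | fire t3 | [10 2 4]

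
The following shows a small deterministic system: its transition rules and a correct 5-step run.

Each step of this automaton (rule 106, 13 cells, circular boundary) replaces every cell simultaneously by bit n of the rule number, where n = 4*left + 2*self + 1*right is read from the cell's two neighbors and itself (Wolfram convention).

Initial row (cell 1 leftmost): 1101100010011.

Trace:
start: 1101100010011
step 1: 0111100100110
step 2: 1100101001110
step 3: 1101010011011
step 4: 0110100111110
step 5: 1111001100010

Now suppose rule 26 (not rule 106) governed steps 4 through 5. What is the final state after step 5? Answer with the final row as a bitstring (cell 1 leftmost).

0000011001101

(re-executing steps 4..5 under rule 26; state before step 4: 1101010011011)
step 4: 0000001110010
step 5: 0000011001101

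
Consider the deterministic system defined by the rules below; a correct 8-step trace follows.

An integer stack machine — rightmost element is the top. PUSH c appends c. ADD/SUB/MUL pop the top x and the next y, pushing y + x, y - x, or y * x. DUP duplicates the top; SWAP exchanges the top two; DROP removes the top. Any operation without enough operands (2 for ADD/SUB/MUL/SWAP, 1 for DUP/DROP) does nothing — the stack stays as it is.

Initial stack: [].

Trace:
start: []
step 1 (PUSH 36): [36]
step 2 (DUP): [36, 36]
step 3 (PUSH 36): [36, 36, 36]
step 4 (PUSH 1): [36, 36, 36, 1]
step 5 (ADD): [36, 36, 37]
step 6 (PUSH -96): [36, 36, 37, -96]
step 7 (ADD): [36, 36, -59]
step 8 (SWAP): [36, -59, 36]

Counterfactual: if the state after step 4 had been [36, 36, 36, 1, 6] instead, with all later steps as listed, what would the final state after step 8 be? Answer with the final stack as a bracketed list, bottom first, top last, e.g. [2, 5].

state after step 4 := [36, 36, 36, 1, 6]
step 5 (ADD): [36, 36, 36, 7]
step 6 (PUSH -96): [36, 36, 36, 7, -96]
step 7 (ADD): [36, 36, 36, -89]
step 8 (SWAP): [36, 36, -89, 36]

[36, 36, -89, 36]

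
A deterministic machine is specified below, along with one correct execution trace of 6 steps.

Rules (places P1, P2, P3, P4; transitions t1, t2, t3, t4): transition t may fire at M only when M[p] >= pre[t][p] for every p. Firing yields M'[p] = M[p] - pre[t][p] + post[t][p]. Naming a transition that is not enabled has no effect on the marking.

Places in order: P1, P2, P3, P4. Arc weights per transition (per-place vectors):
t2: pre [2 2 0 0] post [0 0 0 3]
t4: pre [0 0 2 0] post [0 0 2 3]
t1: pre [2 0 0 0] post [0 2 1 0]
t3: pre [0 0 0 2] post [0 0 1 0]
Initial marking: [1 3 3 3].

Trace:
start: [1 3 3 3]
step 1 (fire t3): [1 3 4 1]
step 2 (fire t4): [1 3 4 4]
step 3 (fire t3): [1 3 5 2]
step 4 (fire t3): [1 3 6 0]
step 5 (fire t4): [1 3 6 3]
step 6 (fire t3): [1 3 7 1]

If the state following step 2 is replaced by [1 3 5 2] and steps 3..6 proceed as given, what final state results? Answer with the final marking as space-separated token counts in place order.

state after step 2 := [1 3 5 2]
step 3 (fire t3): [1 3 6 0]
step 4 (fire t3): [1 3 6 0]
step 5 (fire t4): [1 3 6 3]
step 6 (fire t3): [1 3 7 1]

1 3 7 1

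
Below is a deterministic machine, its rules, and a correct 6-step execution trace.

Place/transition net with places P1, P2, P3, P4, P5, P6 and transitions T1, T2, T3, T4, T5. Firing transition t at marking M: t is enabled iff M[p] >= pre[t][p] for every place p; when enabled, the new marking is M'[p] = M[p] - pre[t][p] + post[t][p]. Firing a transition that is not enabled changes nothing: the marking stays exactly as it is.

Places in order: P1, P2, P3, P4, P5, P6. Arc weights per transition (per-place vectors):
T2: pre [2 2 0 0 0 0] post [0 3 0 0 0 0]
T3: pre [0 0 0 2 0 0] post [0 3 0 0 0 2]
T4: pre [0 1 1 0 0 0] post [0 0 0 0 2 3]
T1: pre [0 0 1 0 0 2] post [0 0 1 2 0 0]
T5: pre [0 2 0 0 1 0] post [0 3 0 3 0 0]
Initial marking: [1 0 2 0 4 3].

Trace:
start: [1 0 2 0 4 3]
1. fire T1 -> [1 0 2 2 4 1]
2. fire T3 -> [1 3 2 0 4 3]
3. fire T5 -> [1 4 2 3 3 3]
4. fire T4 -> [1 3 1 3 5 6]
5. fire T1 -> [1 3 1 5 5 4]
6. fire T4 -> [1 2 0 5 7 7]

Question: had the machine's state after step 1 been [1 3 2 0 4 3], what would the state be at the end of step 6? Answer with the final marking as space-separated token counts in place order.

1 2 0 5 7 7

state after step 1 := [1 3 2 0 4 3]
2. fire T3 -> [1 3 2 0 4 3]
3. fire T5 -> [1 4 2 3 3 3]
4. fire T4 -> [1 3 1 3 5 6]
5. fire T1 -> [1 3 1 5 5 4]
6. fire T4 -> [1 2 0 5 7 7]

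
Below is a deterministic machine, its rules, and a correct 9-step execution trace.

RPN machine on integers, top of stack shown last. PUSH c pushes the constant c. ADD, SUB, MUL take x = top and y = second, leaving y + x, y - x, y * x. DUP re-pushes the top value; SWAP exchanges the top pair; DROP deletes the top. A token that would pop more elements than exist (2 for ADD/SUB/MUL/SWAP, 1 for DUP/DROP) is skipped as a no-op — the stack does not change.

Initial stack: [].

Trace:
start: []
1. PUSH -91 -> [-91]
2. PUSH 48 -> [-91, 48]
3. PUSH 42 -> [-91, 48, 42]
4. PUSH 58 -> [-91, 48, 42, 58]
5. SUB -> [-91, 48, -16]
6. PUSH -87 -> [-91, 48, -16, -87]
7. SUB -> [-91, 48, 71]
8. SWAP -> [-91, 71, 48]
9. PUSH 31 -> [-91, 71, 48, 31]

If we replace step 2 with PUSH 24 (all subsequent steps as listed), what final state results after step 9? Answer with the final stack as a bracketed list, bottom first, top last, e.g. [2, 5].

(re-executing from step 2 with the substitution; state before step 2: [-91])
2. PUSH 24 -> [-91, 24]
3. PUSH 42 -> [-91, 24, 42]
4. PUSH 58 -> [-91, 24, 42, 58]
5. SUB -> [-91, 24, -16]
6. PUSH -87 -> [-91, 24, -16, -87]
7. SUB -> [-91, 24, 71]
8. SWAP -> [-91, 71, 24]
9. PUSH 31 -> [-91, 71, 24, 31]

[-91, 71, 24, 31]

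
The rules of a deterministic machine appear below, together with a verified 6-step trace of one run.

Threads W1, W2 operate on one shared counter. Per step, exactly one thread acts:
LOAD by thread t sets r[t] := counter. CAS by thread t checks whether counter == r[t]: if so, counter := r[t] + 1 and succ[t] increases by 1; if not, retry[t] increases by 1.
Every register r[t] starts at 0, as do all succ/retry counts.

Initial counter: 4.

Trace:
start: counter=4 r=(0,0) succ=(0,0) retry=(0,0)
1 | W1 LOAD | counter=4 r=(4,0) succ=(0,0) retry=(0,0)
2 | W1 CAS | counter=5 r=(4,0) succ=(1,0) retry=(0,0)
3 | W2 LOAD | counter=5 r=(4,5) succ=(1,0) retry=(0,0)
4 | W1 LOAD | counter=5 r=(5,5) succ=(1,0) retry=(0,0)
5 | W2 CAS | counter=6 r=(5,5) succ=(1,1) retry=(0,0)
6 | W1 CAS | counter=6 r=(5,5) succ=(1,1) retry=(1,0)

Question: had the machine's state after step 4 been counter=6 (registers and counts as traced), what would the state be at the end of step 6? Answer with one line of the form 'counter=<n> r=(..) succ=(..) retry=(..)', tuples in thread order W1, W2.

state after step 4 := counter=6 r=(5,5) succ=(1,0) retry=(0,0)
5 | W2 CAS | counter=6 r=(5,5) succ=(1,0) retry=(0,1)
6 | W1 CAS | counter=6 r=(5,5) succ=(1,0) retry=(1,1)

counter=6 r=(5,5) succ=(1,0) retry=(1,1)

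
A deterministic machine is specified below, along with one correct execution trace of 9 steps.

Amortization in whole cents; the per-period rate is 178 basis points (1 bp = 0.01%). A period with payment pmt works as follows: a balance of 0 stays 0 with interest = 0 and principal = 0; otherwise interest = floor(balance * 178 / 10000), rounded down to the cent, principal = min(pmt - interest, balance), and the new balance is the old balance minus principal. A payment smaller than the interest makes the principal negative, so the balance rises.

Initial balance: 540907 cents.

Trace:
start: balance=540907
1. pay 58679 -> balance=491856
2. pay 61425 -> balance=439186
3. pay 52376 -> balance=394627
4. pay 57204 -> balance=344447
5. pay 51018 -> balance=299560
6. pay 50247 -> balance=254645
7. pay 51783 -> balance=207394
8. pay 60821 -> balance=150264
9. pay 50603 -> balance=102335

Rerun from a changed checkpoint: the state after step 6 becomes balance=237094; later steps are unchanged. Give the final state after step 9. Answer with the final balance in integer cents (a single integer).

state after step 6 := balance=237094
7. pay 51783 -> balance=189531
8. pay 60821 -> balance=132083
9. pay 50603 -> balance=83831

83831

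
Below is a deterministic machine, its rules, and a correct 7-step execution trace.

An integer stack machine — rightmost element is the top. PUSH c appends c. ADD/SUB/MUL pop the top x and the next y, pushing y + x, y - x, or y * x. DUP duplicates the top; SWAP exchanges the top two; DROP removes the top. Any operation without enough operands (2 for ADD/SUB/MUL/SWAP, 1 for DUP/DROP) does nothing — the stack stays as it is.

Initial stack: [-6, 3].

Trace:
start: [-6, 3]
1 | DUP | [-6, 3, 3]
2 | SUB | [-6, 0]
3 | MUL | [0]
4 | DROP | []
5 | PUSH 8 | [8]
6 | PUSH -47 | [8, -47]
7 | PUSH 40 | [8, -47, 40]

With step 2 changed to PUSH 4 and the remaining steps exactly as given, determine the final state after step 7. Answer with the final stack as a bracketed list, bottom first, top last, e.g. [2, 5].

[-6, 3, 8, -47, 40]

(re-executing from step 2 with the substitution; state before step 2: [-6, 3, 3])
2 | PUSH 4 | [-6, 3, 3, 4]
3 | MUL | [-6, 3, 12]
4 | DROP | [-6, 3]
5 | PUSH 8 | [-6, 3, 8]
6 | PUSH -47 | [-6, 3, 8, -47]
7 | PUSH 40 | [-6, 3, 8, -47, 40]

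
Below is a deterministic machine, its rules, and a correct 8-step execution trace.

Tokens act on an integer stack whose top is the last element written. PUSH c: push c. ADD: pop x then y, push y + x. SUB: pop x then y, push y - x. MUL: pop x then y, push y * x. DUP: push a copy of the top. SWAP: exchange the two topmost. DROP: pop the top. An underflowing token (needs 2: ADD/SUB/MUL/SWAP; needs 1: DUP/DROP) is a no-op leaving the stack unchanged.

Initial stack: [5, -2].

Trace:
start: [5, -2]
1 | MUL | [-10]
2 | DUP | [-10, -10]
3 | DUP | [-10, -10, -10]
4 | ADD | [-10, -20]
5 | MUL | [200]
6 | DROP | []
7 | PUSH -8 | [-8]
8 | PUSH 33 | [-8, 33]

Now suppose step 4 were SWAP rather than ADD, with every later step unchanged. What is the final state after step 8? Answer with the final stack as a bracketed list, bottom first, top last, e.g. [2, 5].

[-10, -8, 33]

(re-executing from step 4 with the substitution; state before step 4: [-10, -10, -10])
4 | SWAP | [-10, -10, -10]
5 | MUL | [-10, 100]
6 | DROP | [-10]
7 | PUSH -8 | [-10, -8]
8 | PUSH 33 | [-10, -8, 33]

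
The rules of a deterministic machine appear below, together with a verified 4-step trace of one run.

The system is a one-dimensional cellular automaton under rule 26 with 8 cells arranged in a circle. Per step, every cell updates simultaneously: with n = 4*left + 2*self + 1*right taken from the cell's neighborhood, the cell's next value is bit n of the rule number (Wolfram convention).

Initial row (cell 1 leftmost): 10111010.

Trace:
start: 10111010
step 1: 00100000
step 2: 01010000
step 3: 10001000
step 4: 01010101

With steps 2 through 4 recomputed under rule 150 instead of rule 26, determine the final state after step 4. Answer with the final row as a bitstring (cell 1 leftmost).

10101101

(re-executing steps 2..4 under rule 150; state before step 2: 00100000)
step 2: 01110000
step 3: 10101000
step 4: 10101101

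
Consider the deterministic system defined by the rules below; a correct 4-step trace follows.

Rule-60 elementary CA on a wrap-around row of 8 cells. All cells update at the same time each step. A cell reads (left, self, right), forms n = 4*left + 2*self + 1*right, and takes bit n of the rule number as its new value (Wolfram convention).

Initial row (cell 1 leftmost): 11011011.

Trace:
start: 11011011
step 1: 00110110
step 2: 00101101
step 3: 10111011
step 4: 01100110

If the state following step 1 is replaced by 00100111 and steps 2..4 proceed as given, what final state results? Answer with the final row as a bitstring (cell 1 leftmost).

state after step 1 := 00100111
step 2: 10110100
step 3: 11101110
step 4: 10011001

10011001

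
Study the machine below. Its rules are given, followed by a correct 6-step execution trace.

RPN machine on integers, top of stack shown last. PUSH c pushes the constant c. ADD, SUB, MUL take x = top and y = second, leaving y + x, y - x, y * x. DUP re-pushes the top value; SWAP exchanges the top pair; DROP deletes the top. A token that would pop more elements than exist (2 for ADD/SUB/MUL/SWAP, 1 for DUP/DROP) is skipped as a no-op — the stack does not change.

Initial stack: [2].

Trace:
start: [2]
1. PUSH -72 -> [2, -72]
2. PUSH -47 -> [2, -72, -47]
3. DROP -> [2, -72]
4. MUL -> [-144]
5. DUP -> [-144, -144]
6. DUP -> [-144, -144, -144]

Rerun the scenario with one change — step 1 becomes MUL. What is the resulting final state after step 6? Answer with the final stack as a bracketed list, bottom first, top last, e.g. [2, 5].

[2, 2, 2]

(re-executing from step 1 with the substitution; state before step 1: [2])
1. MUL -> [2]
2. PUSH -47 -> [2, -47]
3. DROP -> [2]
4. MUL -> [2]
5. DUP -> [2, 2]
6. DUP -> [2, 2, 2]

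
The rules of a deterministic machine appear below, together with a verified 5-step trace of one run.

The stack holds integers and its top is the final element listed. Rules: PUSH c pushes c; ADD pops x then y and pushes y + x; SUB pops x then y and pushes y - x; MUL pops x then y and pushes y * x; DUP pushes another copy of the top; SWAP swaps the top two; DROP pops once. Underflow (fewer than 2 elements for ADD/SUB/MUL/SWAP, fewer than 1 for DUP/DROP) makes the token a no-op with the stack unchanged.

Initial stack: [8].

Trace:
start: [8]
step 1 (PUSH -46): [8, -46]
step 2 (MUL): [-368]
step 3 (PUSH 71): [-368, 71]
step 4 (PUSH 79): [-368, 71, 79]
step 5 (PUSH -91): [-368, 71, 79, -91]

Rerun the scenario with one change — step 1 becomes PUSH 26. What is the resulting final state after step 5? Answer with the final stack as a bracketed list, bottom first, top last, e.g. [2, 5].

[208, 71, 79, -91]

(re-executing from step 1 with the substitution; state before step 1: [8])
step 1 (PUSH 26): [8, 26]
step 2 (MUL): [208]
step 3 (PUSH 71): [208, 71]
step 4 (PUSH 79): [208, 71, 79]
step 5 (PUSH -91): [208, 71, 79, -91]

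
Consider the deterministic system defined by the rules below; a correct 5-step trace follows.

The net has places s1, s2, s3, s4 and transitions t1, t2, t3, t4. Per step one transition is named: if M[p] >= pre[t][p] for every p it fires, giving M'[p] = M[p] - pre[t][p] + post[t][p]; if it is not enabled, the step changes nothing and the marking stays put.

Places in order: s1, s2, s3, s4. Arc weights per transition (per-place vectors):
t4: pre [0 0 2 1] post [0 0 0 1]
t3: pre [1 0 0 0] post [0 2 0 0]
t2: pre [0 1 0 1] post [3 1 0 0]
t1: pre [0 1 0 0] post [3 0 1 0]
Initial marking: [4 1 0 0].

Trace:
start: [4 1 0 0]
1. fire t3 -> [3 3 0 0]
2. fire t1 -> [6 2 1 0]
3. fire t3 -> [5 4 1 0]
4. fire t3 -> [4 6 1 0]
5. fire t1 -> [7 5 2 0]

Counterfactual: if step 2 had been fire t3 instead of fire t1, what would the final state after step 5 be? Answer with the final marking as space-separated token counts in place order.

(re-executing from step 2 with the substitution; state before step 2: [3 3 0 0])
2. fire t3 -> [2 5 0 0]
3. fire t3 -> [1 7 0 0]
4. fire t3 -> [0 9 0 0]
5. fire t1 -> [3 8 1 0]

3 8 1 0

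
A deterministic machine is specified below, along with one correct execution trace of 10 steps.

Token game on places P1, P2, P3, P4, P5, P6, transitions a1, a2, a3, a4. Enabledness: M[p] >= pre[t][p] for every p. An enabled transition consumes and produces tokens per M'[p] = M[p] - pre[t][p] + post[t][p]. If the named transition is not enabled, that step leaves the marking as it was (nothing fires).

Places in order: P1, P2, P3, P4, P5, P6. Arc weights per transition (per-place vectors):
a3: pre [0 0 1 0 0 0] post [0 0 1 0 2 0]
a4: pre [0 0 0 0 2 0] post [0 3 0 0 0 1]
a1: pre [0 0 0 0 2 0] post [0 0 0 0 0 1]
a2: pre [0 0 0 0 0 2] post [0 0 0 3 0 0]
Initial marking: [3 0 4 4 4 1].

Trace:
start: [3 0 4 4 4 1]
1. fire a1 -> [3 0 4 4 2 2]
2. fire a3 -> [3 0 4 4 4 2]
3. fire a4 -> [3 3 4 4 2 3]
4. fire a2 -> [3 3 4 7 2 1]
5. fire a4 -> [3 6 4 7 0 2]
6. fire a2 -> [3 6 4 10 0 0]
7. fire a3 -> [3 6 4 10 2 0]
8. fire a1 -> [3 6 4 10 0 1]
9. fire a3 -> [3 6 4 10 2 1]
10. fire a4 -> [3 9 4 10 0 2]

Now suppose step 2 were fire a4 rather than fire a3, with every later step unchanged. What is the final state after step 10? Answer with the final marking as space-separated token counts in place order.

3 6 4 7 0 3

(re-executing from step 2 with the substitution; state before step 2: [3 0 4 4 2 2])
2. fire a4 -> [3 3 4 4 0 3]
3. fire a4 -> [3 3 4 4 0 3]
4. fire a2 -> [3 3 4 7 0 1]
5. fire a4 -> [3 3 4 7 0 1]
6. fire a2 -> [3 3 4 7 0 1]
7. fire a3 -> [3 3 4 7 2 1]
8. fire a1 -> [3 3 4 7 0 2]
9. fire a3 -> [3 3 4 7 2 2]
10. fire a4 -> [3 6 4 7 0 3]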